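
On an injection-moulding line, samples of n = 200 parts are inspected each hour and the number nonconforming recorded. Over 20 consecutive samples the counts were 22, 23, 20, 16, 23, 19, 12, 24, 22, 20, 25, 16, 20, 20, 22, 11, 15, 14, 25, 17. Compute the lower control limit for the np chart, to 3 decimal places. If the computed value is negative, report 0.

p̄ = Σdᵢ / (k·n) = 386 / (20 × 200) = 0.09650
LCL = np̄ − 3·√(np̄(1−p̄)) = 19.3000 − 3 × 4.1758 = 6.7725

6.773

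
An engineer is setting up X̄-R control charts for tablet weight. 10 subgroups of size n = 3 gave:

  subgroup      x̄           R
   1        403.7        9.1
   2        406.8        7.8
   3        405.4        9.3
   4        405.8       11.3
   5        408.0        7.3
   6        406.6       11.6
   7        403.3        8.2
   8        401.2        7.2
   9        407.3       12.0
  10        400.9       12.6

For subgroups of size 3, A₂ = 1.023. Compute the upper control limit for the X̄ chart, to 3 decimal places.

414.762

X̄̄ = (403.7 + 406.8 + 405.4 + 405.8 + 408.0 + 406.6 + 403.3 + 401.2 + 407.3 + 400.9) / 10 = 4049.0000 / 10 = 404.9000
R̄ = (9.1 + 7.8 + 9.3 + 11.3 + 7.3 + 11.6 + 8.2 + 7.2 + 12.0 + 12.6) / 10 = 96.4000 / 10 = 9.6400
UCL = X̄̄ + A₂·R̄ = 404.9000 + 1.023 × 9.6400 = 414.7617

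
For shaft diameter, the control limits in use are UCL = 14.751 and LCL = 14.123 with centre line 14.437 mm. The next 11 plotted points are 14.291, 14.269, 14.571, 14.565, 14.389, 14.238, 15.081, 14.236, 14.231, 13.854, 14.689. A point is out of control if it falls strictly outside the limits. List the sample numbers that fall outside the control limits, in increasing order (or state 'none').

Compare each point to [14.123, 14.751]: sample 7 = 15.081 > UCL; sample 10 = 13.854 < LCL.

7, 10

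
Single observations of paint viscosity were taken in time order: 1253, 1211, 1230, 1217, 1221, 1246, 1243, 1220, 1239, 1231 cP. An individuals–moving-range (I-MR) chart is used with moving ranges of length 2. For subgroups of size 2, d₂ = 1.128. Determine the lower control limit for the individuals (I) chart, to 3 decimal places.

X̄ = (1253 + 1211 + 1230 + 1217 + 1221 + 1246 + 1243 + 1220 + 1239 + 1231) / 10 = 1231.1000
Moving ranges: 42, 19, 13, 4, 25, 3, 23, 19, 8; M̄R̄ = 156.0000 / 9 = 17.3333
LCL = X̄ − 3·M̄R̄/d₂ = 1231.1000 − 3 × 17.3333 / 1.128 = 1185.0007

1185.001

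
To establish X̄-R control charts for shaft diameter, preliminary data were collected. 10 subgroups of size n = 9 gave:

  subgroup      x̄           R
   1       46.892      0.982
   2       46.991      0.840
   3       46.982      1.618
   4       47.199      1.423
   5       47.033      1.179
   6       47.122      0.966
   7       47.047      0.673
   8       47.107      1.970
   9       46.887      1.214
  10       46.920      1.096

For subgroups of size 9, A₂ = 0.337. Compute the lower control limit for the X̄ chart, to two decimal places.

X̄̄ = (46.892 + 46.991 + 46.982 + 47.199 + 47.033 + 47.122 + 47.047 + 47.107 + 46.887 + 46.920) / 10 = 470.1800 / 10 = 47.0180
R̄ = (0.982 + 0.840 + 1.618 + 1.423 + 1.179 + 0.966 + 0.673 + 1.970 + 1.214 + 1.096) / 10 = 11.9610 / 10 = 1.1961
LCL = X̄̄ − A₂·R̄ = 47.0180 − 0.337 × 1.1961 = 46.6149

46.61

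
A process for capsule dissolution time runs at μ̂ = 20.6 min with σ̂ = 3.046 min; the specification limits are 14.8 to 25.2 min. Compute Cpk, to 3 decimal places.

0.503

Cpu = (USL − μ̂) / (3σ̂) = (25.2 − 20.6) / (3 × 3.046) = 0.5034; Cpl = (μ̂ − LSL) / (3σ̂) = (20.6 − 14.8) / (3 × 3.046) = 0.6347; Cpk = min(Cpu, Cpl) = 0.5034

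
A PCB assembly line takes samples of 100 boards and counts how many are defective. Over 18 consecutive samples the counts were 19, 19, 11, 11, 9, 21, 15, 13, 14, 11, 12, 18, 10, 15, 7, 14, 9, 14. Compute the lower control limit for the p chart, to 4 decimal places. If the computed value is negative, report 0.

0.0321

p̄ = Σdᵢ / (k·n) = 242 / (18 × 100) = 0.13444
LCL = p̄ − 3·√(p̄(1−p̄)/n) = 0.13444 − 3 × 0.03411 = 0.03211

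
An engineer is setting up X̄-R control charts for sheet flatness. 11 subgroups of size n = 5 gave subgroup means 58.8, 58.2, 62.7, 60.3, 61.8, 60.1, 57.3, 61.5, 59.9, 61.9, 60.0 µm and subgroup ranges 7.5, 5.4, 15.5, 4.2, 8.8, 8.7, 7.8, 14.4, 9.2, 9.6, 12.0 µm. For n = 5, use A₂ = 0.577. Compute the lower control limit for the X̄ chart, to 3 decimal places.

54.819

X̄̄ = (58.8 + 58.2 + 62.7 + 60.3 + 61.8 + 60.1 + 57.3 + 61.5 + 59.9 + 61.9 + 60.0) / 11 = 662.5000 / 11 = 60.2273
R̄ = (7.5 + 5.4 + 15.5 + 4.2 + 8.8 + 8.7 + 7.8 + 14.4 + 9.2 + 9.6 + 12.0) / 11 = 103.1000 / 11 = 9.3727
LCL = X̄̄ − A₂·R̄ = 60.2273 − 0.577 × 9.3727 = 54.8192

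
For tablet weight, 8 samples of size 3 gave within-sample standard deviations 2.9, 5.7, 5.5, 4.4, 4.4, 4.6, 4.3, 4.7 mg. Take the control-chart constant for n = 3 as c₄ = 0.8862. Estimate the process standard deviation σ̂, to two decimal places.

5.15

s̄ = (2.9 + 5.7 + 5.5 + 4.4 + 4.4 + 4.6 + 4.3 + 4.7) / 8 = 4.5625
σ̂ = s̄ / c₄ = 4.5625 / 0.8862 = 5.1484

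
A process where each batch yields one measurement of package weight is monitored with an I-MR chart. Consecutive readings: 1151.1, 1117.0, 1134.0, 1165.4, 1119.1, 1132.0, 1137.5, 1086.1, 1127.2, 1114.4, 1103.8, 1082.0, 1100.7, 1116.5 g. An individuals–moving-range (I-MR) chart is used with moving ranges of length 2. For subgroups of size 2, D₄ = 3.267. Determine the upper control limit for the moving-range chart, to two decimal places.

80.27

Moving ranges: 34.1, 17.0, 31.4, 46.3, 12.9, 5.5, 51.4, 41.1, 12.8, 10.6, 21.8, 18.7, 15.8; M̄R̄ = 319.4000 / 13 = 24.5692
UCL_MR = D₄·M̄R̄ = 3.267 × 24.5692 = 80.2677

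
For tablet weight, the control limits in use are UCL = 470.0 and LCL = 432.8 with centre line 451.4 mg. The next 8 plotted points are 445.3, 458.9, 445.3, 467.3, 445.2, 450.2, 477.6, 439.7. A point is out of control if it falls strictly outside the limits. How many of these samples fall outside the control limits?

1

Compare each point to [432.8, 470.0]: sample 7 = 477.6 > UCL.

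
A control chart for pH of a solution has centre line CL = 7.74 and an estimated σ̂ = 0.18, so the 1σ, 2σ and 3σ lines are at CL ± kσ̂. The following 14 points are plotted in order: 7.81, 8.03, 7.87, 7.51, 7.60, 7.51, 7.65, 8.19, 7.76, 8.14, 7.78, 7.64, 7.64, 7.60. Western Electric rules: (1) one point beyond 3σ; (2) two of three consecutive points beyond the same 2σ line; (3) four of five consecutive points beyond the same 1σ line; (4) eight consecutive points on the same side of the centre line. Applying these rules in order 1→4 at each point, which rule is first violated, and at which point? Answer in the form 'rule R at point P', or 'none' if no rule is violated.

rule 2 at point 10

Zone of each point (C = within 1σ̂, B = 1σ̂–2σ̂, A = 2σ̂–3σ̂, * = beyond 3σ̂; sign = side of CL): 1:+C, 2:+B, 3:+C, 4:-B, 5:-C, 6:-B, 7:-C, 8:+A, 9:+C, 10:+A, 11:+C, 12:-C, 13:-C, 14:-C
Rule 2 (two of three consecutive points beyond the same 2σ limit) is satisfied at point 10.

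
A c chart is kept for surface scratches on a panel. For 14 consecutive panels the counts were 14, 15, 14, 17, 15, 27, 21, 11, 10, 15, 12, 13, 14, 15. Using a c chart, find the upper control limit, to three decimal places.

c̄ = (14 + 15 + 14 + 17 + 15 + 27 + 21 + 11 + 10 + 15 + 12 + 13 + 14 + 15) / 14 = 213 / 14 = 15.2143
UCL = c̄ + 3√c̄ = 15.2143 + 3 × √15.2143 = 15.2143 + 3 × 3.9005 = 26.9159

26.916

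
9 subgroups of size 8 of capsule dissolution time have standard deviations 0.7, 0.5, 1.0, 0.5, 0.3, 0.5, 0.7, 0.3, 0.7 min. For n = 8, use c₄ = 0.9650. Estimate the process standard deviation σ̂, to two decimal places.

0.60

s̄ = (0.7 + 0.5 + 1.0 + 0.5 + 0.3 + 0.5 + 0.7 + 0.3 + 0.7) / 9 = 0.5778
σ̂ = s̄ / c₄ = 0.5778 / 0.9650 = 0.5987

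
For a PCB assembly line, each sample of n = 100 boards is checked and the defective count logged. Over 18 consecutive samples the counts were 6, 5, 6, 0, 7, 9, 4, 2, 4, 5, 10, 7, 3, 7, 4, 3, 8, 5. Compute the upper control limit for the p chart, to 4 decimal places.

p̄ = Σdᵢ / (k·n) = 95 / (18 × 100) = 0.05278
UCL = p̄ + 3·√(p̄(1−p̄)/n) = 0.05278 + 3 × √(0.05278×0.94722/100) = 0.05278 + 3 × 0.02236 = 0.11985

0.1199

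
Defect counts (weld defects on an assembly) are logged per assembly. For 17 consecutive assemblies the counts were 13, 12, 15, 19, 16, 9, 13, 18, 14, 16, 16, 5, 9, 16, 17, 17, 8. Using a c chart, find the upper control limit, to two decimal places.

c̄ = (13 + 12 + 15 + 19 + 16 + 9 + 13 + 18 + 14 + 16 + 16 + 5 + 9 + 16 + 17 + 17 + 8) / 17 = 233 / 17 = 13.7059
UCL = c̄ + 3√c̄ = 13.7059 + 3 × √13.7059 = 13.7059 + 3 × 3.7021 = 24.8123

24.81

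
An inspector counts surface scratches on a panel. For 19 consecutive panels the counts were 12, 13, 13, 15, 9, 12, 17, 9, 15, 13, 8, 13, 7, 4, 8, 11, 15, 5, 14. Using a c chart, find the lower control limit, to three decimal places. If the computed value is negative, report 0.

1.166

c̄ = (12 + 13 + 13 + 15 + 9 + 12 + 17 + 9 + 15 + 13 + 8 + 13 + 7 + 4 + 8 + 11 + 15 + 5 + 14) / 19 = 213 / 19 = 11.2105
LCL = c̄ − 3√c̄ = 11.2105 − 3 × 3.3482 = 1.1659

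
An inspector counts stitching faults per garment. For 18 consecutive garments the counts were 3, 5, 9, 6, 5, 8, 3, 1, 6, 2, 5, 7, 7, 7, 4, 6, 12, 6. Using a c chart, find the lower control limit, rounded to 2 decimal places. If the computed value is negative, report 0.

c̄ = (3 + 5 + 9 + 6 + 5 + 8 + 3 + 1 + 6 + 2 + 5 + 7 + 7 + 7 + 4 + 6 + 12 + 6) / 18 = 102 / 18 = 5.6667
LCL = c̄ − 3√c̄ = 5.6667 − 3 × 2.3805 = -1.4748 → 0 (cannot be negative)

0.00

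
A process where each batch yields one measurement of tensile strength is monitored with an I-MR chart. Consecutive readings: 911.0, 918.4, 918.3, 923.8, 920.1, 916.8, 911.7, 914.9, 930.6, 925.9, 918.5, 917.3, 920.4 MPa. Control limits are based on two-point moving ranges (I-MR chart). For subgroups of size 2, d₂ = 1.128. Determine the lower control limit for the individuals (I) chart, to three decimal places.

X̄ = (911.0 + 918.4 + 918.3 + 923.8 + 920.1 + 916.8 + 911.7 + 914.9 + 930.6 + 925.9 + 918.5 + 917.3 + 920.4) / 13 = 919.0538
Moving ranges: 7.4, 0.1, 5.5, 3.7, 3.3, 5.1, 3.2, 15.7, 4.7, 7.4, 1.2, 3.1; M̄R̄ = 60.4000 / 12 = 5.0333
LCL = X̄ − 3·M̄R̄/d₂ = 919.0538 − 3 × 5.0333 / 1.128 = 905.6673

905.667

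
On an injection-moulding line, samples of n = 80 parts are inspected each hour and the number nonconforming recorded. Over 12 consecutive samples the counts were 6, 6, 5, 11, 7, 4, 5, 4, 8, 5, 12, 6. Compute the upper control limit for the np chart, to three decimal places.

13.957

p̄ = Σdᵢ / (k·n) = 79 / (12 × 80) = 0.08229
UCL = np̄ + 3·√(np̄(1−p̄)) = 6.5833 + 3 × √(6.5833×0.91771) = 6.5833 + 3 × 2.4580 = 13.9572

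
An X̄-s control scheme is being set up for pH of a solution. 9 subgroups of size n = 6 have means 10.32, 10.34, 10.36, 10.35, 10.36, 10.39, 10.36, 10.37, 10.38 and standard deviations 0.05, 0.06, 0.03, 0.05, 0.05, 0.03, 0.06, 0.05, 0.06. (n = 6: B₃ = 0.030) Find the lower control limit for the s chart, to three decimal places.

s̄ = (0.05 + 0.06 + 0.03 + 0.05 + 0.05 + 0.03 + 0.06 + 0.05 + 0.06) / 9 = 0.0489
LCL_s = B₃·s̄ = 0.030 × 0.0489 = 0.0015

0.001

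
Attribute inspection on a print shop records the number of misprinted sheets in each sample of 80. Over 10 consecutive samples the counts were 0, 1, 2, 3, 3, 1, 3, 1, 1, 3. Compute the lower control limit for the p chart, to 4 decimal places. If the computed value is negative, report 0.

0.0000

p̄ = Σdᵢ / (k·n) = 18 / (10 × 80) = 0.02250
LCL = p̄ − 3·√(p̄(1−p̄)/n) = 0.02250 − 3 × 0.01658 = -0.02724 → 0 (negative, so LCL = 0)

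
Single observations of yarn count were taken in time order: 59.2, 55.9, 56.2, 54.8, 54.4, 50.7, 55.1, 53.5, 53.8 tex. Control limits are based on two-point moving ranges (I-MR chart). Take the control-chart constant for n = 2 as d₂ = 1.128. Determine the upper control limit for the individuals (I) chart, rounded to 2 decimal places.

X̄ = (59.2 + 55.9 + 56.2 + 54.8 + 54.4 + 50.7 + 55.1 + 53.5 + 53.8) / 9 = 54.8444
Moving ranges: 3.3, 0.3, 1.4, 0.4, 3.7, 4.4, 1.6, 0.3; M̄R̄ = 15.4000 / 8 = 1.9250
UCL = X̄ + 3·M̄R̄/d₂ = 54.8444 + 3 × 1.9250 / 1.128 = 59.9641

59.96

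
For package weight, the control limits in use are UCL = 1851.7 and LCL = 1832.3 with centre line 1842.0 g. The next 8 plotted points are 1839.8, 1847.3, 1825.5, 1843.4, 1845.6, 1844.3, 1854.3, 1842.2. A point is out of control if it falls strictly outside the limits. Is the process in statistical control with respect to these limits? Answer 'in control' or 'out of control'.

out of control

Compare each point to [1832.3, 1851.7]: sample 3 = 1825.5 < LCL; sample 7 = 1854.3 > UCL.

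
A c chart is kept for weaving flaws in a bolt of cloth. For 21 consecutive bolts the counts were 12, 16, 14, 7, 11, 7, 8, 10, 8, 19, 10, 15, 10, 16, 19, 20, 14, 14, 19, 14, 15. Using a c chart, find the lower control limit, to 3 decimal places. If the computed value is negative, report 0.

2.323

c̄ = (12 + 16 + 14 + 7 + 11 + 7 + 8 + 10 + 8 + 19 + 10 + 15 + 10 + 16 + 19 + 20 + 14 + 14 + 19 + 14 + 15) / 21 = 278 / 21 = 13.2381
LCL = c̄ − 3√c̄ = 13.2381 − 3 × 3.6384 = 2.3228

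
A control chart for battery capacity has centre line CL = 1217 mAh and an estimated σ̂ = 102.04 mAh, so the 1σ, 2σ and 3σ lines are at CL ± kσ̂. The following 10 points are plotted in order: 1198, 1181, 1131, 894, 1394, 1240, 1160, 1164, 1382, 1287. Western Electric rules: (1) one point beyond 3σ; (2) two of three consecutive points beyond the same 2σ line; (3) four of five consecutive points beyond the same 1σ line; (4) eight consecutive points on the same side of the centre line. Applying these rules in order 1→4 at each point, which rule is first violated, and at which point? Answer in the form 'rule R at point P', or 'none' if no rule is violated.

rule 1 at point 4

Zone of each point (C = within 1σ̂, B = 1σ̂–2σ̂, A = 2σ̂–3σ̂, * = beyond 3σ̂; sign = side of CL): 1:-C, 2:-C, 3:-C, 4:-*, 5:+B, 6:+C, 7:-C, 8:-C, 9:+B, 10:+C
Rule 1 (one point beyond the 3σ limits) is satisfied at point 4.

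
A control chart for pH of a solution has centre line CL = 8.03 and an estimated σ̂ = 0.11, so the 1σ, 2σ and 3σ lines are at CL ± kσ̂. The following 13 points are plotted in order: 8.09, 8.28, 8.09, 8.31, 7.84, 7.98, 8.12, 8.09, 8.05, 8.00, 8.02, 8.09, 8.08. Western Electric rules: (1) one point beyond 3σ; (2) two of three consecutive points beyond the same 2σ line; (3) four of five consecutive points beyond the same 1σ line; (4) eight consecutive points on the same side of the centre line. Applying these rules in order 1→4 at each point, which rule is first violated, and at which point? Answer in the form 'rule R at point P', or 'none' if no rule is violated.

rule 2 at point 4

Zone of each point (C = within 1σ̂, B = 1σ̂–2σ̂, A = 2σ̂–3σ̂, * = beyond 3σ̂; sign = side of CL): 1:+C, 2:+A, 3:+C, 4:+A, 5:-B, 6:-C, 7:+C, 8:+C, 9:+C, 10:-C, 11:-C, 12:+C, 13:+C
Rule 2 (two of three consecutive points beyond the same 2σ limit) is satisfied at point 4.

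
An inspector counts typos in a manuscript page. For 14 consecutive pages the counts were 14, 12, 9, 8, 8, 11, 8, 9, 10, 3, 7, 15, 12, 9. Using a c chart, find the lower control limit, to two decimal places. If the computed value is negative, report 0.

0.33

c̄ = (14 + 12 + 9 + 8 + 8 + 11 + 8 + 9 + 10 + 3 + 7 + 15 + 12 + 9) / 14 = 135 / 14 = 9.6429
LCL = c̄ − 3√c̄ = 9.6429 − 3 × 3.1053 = 0.3270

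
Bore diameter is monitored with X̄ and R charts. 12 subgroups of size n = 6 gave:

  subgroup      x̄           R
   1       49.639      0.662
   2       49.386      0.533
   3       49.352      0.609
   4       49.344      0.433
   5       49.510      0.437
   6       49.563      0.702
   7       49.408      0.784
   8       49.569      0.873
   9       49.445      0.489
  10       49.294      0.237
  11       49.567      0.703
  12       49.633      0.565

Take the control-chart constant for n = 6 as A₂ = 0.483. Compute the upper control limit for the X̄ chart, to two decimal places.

X̄̄ = (49.639 + 49.386 + 49.352 + 49.344 + 49.510 + 49.563 + 49.408 + 49.569 + 49.445 + 49.294 + 49.567 + 49.633) / 12 = 593.7100 / 12 = 49.4758
R̄ = (0.662 + 0.533 + 0.609 + 0.433 + 0.437 + 0.702 + 0.784 + 0.873 + 0.489 + 0.237 + 0.703 + 0.565) / 12 = 7.0270 / 12 = 0.5856
UCL = X̄̄ + A₂·R̄ = 49.4758 + 0.483 × 0.5856 = 49.7587

49.76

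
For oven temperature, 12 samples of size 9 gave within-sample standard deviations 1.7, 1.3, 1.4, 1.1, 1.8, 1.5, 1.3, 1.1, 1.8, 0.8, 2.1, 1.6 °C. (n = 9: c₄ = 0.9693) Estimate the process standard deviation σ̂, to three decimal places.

1.505

s̄ = (1.7 + 1.3 + 1.4 + 1.1 + 1.8 + 1.5 + 1.3 + 1.1 + 1.8 + 0.8 + 2.1 + 1.6) / 12 = 1.4583
σ̂ = s̄ / c₄ = 1.4583 / 0.9693 = 1.5045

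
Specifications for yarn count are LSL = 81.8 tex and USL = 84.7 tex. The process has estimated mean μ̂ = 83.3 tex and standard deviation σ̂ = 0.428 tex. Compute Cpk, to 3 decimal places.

1.090

Cpu = (USL − μ̂) / (3σ̂) = (84.7 − 83.3) / (3 × 0.428) = 1.0903; Cpl = (μ̂ − LSL) / (3σ̂) = (83.3 − 81.8) / (3 × 0.428) = 1.1682; Cpk = min(Cpu, Cpl) = 1.0903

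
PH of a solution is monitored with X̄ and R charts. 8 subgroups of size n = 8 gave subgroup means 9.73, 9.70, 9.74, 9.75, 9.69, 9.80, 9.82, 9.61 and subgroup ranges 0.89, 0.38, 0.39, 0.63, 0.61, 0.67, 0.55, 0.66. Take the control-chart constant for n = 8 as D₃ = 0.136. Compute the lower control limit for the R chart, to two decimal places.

0.08

R̄ = (0.89 + 0.38 + 0.39 + 0.63 + 0.61 + 0.67 + 0.55 + 0.66) / 8 = 4.7800 / 8 = 0.5975
LCL_R = D₃·R̄ = 0.136 × 0.5975 = 0.0813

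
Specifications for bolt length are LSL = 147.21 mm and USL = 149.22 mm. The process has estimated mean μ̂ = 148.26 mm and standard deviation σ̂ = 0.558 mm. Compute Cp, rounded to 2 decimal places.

0.60

Cp = (USL − LSL) / (6σ̂) = (149.22 − 147.21) / (6 × 0.558) = 2.0100 / 3.3480 = 0.6004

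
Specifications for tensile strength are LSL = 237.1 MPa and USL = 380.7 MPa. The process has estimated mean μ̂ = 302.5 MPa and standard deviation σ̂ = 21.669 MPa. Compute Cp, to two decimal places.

Cp = (USL − LSL) / (6σ̂) = (380.7 − 237.1) / (6 × 21.669) = 143.6000 / 130.0140 = 1.1045

1.10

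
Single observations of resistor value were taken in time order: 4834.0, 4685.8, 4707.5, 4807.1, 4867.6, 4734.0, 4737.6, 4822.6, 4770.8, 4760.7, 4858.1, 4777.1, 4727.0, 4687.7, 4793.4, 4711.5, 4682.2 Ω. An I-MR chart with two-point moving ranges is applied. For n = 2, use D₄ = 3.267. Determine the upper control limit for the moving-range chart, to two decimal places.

Moving ranges: 148.2, 21.7, 99.6, 60.5, 133.6, 3.6, 85.0, 51.8, 10.1, 97.4, 81.0, 50.1, 39.3, 105.7, 81.9, 29.3; M̄R̄ = 1098.8000 / 16 = 68.6750
UCL_MR = D₄·M̄R̄ = 3.267 × 68.6750 = 224.3612

224.36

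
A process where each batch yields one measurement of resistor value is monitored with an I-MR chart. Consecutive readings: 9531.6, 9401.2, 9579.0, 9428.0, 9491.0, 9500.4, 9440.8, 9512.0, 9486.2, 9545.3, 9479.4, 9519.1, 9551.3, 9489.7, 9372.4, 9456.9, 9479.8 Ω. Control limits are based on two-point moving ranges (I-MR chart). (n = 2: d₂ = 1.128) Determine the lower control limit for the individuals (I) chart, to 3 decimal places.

X̄ = (9531.6 + 9401.2 + 9579.0 + 9428.0 + 9491.0 + 9500.4 + 9440.8 + 9512.0 + 9486.2 + 9545.3 + 9479.4 + 9519.1 + 9551.3 + 9489.7 + 9372.4 + 9456.9 + 9479.8) / 17 = 9486.1235
Moving ranges: 130.4, 177.8, 151.0, 63.0, 9.4, 59.6, 71.2, 25.8, 59.1, 65.9, 39.7, 32.2, 61.6, 117.3, 84.5, 22.9; M̄R̄ = 1171.4000 / 16 = 73.2125
LCL = X̄ − 3·M̄R̄/d₂ = 9486.1235 − 3 × 73.2125 / 1.128 = 9291.4094

9291.409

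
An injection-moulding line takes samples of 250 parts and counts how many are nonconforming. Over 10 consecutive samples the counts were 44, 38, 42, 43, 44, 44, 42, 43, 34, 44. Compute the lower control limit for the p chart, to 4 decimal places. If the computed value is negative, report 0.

p̄ = Σdᵢ / (k·n) = 418 / (10 × 250) = 0.16720
LCL = p̄ − 3·√(p̄(1−p̄)/n) = 0.16720 − 3 × 0.02360 = 0.09640

0.0964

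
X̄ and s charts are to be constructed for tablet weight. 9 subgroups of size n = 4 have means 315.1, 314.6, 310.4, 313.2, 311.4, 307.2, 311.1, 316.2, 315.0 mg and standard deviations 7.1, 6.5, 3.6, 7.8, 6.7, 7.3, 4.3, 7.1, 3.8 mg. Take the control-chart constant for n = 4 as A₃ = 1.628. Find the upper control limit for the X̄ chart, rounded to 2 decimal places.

X̄̄ = (315.1 + 314.6 + 310.4 + 313.2 + 311.4 + 307.2 + 311.1 + 316.2 + 315.0) / 9 = 312.6889
s̄ = (7.1 + 6.5 + 3.6 + 7.8 + 6.7 + 7.3 + 4.3 + 7.1 + 3.8) / 9 = 6.0222
UCL = X̄̄ + A₃·s̄ = 312.6889 + 1.628 × 6.0222 = 322.4931

322.49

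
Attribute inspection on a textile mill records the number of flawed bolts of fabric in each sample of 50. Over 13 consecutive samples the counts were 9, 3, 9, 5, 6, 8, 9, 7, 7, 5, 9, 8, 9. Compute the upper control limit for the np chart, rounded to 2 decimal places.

p̄ = Σdᵢ / (k·n) = 94 / (13 × 50) = 0.14462
UCL = np̄ + 3·√(np̄(1−p̄)) = 7.2308 + 3 × √(7.2308×0.85538) = 7.2308 + 3 × 2.4870 = 14.6917

14.69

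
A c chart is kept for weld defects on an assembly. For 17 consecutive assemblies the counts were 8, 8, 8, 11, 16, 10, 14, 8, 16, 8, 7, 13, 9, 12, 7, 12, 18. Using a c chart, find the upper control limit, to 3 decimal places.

20.779

c̄ = (8 + 8 + 8 + 11 + 16 + 10 + 14 + 8 + 16 + 8 + 7 + 13 + 9 + 12 + 7 + 12 + 18) / 17 = 185 / 17 = 10.8824
UCL = c̄ + 3√c̄ = 10.8824 + 3 × √10.8824 = 10.8824 + 3 × 3.2988 = 20.7789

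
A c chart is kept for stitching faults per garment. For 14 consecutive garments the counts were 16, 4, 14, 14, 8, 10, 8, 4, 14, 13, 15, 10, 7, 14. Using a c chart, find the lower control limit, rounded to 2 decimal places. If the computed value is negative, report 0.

0.93

c̄ = (16 + 4 + 14 + 14 + 8 + 10 + 8 + 4 + 14 + 13 + 15 + 10 + 7 + 14) / 14 = 151 / 14 = 10.7857
LCL = c̄ − 3√c̄ = 10.7857 − 3 × 3.2842 = 0.9332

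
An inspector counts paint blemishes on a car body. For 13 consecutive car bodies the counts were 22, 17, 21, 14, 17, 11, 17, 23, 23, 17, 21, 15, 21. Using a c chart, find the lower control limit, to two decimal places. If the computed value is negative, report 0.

5.52

c̄ = (22 + 17 + 21 + 14 + 17 + 11 + 17 + 23 + 23 + 17 + 21 + 15 + 21) / 13 = 239 / 13 = 18.3846
LCL = c̄ − 3√c̄ = 18.3846 − 3 × 4.2877 = 5.5214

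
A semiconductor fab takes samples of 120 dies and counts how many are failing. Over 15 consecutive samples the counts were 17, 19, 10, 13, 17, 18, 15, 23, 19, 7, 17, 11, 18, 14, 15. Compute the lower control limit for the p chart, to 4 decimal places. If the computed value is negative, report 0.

0.0375

p̄ = Σdᵢ / (k·n) = 233 / (15 × 120) = 0.12944
LCL = p̄ − 3·√(p̄(1−p̄)/n) = 0.12944 − 3 × 0.03064 = 0.03751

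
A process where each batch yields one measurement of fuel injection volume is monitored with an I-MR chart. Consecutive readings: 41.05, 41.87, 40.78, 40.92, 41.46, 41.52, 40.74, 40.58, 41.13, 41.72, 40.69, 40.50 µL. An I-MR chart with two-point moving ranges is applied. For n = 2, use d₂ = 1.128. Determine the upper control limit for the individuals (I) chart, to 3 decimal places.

42.519

X̄ = (41.05 + 41.87 + 40.78 + 40.92 + 41.46 + 41.52 + 40.74 + 40.58 + 41.13 + 41.72 + 40.69 + 40.50) / 12 = 41.0800
Moving ranges: 0.82, 1.09, 0.14, 0.54, 0.06, 0.78, 0.16, 0.55, 0.59, 1.03, 0.19; M̄R̄ = 5.9500 / 11 = 0.5409
UCL = X̄ + 3·M̄R̄/d₂ = 41.0800 + 3 × 0.5409 / 1.128 = 42.5186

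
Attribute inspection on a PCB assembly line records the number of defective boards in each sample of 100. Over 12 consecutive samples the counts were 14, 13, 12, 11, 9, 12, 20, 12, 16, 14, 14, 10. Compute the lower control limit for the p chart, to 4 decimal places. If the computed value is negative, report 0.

p̄ = Σdᵢ / (k·n) = 157 / (12 × 100) = 0.13083
LCL = p̄ − 3·√(p̄(1−p̄)/n) = 0.13083 − 3 × 0.03372 = 0.02967

0.0297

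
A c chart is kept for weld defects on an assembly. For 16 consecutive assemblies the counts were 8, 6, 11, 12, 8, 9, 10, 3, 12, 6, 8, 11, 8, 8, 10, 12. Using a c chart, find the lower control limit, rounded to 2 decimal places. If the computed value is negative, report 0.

c̄ = (8 + 6 + 11 + 12 + 8 + 9 + 10 + 3 + 12 + 6 + 8 + 11 + 8 + 8 + 10 + 12) / 16 = 142 / 16 = 8.8750
LCL = c̄ − 3√c̄ = 8.8750 − 3 × 2.9791 = -0.0623 → 0 (cannot be negative)

0.00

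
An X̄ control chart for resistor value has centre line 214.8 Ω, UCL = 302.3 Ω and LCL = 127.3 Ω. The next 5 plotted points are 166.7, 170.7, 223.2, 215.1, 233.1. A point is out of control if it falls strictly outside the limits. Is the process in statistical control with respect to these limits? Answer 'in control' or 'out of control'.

in control

All 5 points lie within [127.3, 302.3].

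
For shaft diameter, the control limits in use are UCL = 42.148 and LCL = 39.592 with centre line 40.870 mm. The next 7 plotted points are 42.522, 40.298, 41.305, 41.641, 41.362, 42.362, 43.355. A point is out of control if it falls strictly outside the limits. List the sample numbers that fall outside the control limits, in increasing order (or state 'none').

Compare each point to [39.592, 42.148]: sample 1 = 42.522 > UCL; sample 6 = 42.362 > UCL; sample 7 = 43.355 > UCL.

1, 6, 7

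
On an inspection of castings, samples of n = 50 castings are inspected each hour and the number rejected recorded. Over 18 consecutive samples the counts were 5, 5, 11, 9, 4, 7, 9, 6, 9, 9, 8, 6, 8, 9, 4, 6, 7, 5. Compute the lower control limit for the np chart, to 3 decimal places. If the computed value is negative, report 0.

p̄ = Σdᵢ / (k·n) = 127 / (18 × 50) = 0.14111
LCL = np̄ − 3·√(np̄(1−p̄)) = 7.0556 − 3 × 2.4617 = -0.3295 → 0 (negative, so LCL = 0)

0.000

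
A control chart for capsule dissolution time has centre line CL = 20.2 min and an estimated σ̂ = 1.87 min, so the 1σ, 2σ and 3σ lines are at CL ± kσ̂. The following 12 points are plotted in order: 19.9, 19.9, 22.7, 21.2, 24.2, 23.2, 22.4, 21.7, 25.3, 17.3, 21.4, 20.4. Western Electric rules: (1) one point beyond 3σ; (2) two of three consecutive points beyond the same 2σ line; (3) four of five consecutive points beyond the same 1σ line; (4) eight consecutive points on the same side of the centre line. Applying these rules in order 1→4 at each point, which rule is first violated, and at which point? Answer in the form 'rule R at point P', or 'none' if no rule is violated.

Zone of each point (C = within 1σ̂, B = 1σ̂–2σ̂, A = 2σ̂–3σ̂, * = beyond 3σ̂; sign = side of CL): 1:-C, 2:-C, 3:+B, 4:+C, 5:+A, 6:+B, 7:+B, 8:+C, 9:+A, 10:-B, 11:+C, 12:+C
Rule 3 (four of five consecutive points beyond the same 1σ limit) is satisfied at point 7.

rule 3 at point 7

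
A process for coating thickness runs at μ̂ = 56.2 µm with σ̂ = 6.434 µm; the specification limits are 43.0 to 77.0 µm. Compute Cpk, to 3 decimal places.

Cpu = (USL − μ̂) / (3σ̂) = (77.0 − 56.2) / (3 × 6.434) = 1.0776; Cpl = (μ̂ − LSL) / (3σ̂) = (56.2 − 43.0) / (3 × 6.434) = 0.6839; Cpk = min(Cpu, Cpl) = 0.6839

0.684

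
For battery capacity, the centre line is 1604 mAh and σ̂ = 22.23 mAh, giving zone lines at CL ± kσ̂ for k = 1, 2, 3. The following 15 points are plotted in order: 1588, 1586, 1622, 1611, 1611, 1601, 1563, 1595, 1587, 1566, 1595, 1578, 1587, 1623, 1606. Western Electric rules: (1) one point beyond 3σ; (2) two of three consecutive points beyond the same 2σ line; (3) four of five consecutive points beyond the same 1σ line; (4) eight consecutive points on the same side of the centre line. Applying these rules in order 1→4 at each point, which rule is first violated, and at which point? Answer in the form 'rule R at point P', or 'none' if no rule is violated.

rule 4 at point 13

Zone of each point (C = within 1σ̂, B = 1σ̂–2σ̂, A = 2σ̂–3σ̂, * = beyond 3σ̂; sign = side of CL): 1:-C, 2:-C, 3:+C, 4:+C, 5:+C, 6:-C, 7:-B, 8:-C, 9:-C, 10:-B, 11:-C, 12:-B, 13:-C, 14:+C, 15:+C
Rule 4 (eight consecutive points on the same side of the centre line) is satisfied at point 13.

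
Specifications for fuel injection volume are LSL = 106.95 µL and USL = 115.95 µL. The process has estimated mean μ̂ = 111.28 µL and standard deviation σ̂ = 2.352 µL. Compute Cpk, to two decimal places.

Cpu = (USL − μ̂) / (3σ̂) = (115.95 − 111.28) / (3 × 2.352) = 0.6618; Cpl = (μ̂ − LSL) / (3σ̂) = (111.28 − 106.95) / (3 × 2.352) = 0.6137; Cpk = min(Cpu, Cpl) = 0.6137

0.61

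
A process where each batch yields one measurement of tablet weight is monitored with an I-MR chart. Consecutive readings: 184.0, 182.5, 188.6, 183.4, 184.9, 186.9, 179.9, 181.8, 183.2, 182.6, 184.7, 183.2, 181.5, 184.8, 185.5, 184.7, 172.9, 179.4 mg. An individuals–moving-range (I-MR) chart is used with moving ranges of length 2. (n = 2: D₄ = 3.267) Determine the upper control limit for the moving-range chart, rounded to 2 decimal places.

10.69

Moving ranges: 1.5, 6.1, 5.2, 1.5, 2.0, 7.0, 1.9, 1.4, 0.6, 2.1, 1.5, 1.7, 3.3, 0.7, 0.8, 11.8, 6.5; M̄R̄ = 55.6000 / 17 = 3.2706
UCL_MR = D₄·M̄R̄ = 3.267 × 3.2706 = 10.6850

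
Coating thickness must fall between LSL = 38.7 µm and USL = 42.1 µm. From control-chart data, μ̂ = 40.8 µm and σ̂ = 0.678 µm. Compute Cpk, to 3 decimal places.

0.639

Cpu = (USL − μ̂) / (3σ̂) = (42.1 − 40.8) / (3 × 0.678) = 0.6391; Cpl = (μ̂ − LSL) / (3σ̂) = (40.8 − 38.7) / (3 × 0.678) = 1.0324; Cpk = min(Cpu, Cpl) = 0.6391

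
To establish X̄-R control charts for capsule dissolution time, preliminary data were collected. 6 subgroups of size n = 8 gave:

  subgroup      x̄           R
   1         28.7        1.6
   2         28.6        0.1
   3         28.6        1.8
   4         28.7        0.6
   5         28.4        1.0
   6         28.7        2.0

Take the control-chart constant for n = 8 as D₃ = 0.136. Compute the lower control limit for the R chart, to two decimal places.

R̄ = (1.6 + 0.1 + 1.8 + 0.6 + 1.0 + 2.0) / 6 = 7.1000 / 6 = 1.1833
LCL_R = D₃·R̄ = 0.136 × 1.1833 = 0.1609

0.16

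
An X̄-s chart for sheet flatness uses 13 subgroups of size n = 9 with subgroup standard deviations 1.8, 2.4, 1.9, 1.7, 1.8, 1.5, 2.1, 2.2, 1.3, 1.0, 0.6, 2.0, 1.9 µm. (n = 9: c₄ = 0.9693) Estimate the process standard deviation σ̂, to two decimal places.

s̄ = (1.8 + 2.4 + 1.9 + 1.7 + 1.8 + 1.5 + 2.1 + 2.2 + 1.3 + 1.0 + 0.6 + 2.0 + 1.9) / 13 = 1.7077
σ̂ = s̄ / c₄ = 1.7077 / 0.9693 = 1.7618

1.76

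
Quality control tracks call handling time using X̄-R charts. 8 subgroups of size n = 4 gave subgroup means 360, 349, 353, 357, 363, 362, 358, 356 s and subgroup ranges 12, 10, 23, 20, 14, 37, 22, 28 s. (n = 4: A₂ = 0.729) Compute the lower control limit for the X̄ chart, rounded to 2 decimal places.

X̄̄ = (360 + 349 + 353 + 357 + 363 + 362 + 358 + 356) / 8 = 2858.0000 / 8 = 357.2500
R̄ = (12 + 10 + 23 + 20 + 14 + 37 + 22 + 28) / 8 = 166.0000 / 8 = 20.7500
LCL = X̄̄ − A₂·R̄ = 357.2500 − 0.729 × 20.7500 = 342.1232

342.12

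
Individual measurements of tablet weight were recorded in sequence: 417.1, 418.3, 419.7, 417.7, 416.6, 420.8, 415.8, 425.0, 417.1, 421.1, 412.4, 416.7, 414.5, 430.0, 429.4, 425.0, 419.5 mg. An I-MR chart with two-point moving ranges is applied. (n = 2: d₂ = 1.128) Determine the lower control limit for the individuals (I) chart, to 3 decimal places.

406.973

X̄ = (417.1 + 418.3 + 419.7 + 417.7 + 416.6 + 420.8 + 415.8 + 425.0 + 417.1 + 421.1 + 412.4 + 416.7 + 414.5 + 430.0 + 429.4 + 425.0 + 419.5) / 17 = 419.8059
Moving ranges: 1.2, 1.4, 2.0, 1.1, 4.2, 5.0, 9.2, 7.9, 4.0, 8.7, 4.3, 2.2, 15.5, 0.6, 4.4, 5.5; M̄R̄ = 77.2000 / 16 = 4.8250
LCL = X̄ − 3·M̄R̄/d₂ = 419.8059 − 3 × 4.8250 / 1.128 = 406.9734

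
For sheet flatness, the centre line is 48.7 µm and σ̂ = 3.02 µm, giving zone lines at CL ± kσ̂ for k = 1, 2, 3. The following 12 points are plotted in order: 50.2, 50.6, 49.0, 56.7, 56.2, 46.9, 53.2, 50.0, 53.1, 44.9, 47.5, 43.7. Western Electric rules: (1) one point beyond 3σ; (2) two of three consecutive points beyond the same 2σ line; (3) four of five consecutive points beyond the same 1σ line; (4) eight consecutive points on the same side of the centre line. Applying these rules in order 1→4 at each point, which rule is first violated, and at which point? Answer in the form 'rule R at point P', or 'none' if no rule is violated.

Zone of each point (C = within 1σ̂, B = 1σ̂–2σ̂, A = 2σ̂–3σ̂, * = beyond 3σ̂; sign = side of CL): 1:+C, 2:+C, 3:+C, 4:+A, 5:+A, 6:-C, 7:+B, 8:+C, 9:+B, 10:-B, 11:-C, 12:-B
Rule 2 (two of three consecutive points beyond the same 2σ limit) is satisfied at point 5.

rule 2 at point 5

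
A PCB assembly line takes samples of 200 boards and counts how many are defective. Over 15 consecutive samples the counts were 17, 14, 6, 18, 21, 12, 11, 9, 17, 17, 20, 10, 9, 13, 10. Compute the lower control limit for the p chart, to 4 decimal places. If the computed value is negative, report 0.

0.0146

p̄ = Σdᵢ / (k·n) = 204 / (15 × 200) = 0.06800
LCL = p̄ − 3·√(p̄(1−p̄)/n) = 0.06800 − 3 × 0.01780 = 0.01460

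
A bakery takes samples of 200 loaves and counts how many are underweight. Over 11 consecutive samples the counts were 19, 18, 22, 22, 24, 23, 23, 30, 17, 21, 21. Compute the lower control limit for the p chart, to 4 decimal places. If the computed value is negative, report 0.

0.0430

p̄ = Σdᵢ / (k·n) = 240 / (11 × 200) = 0.10909
LCL = p̄ − 3·√(p̄(1−p̄)/n) = 0.10909 − 3 × 0.02204 = 0.04296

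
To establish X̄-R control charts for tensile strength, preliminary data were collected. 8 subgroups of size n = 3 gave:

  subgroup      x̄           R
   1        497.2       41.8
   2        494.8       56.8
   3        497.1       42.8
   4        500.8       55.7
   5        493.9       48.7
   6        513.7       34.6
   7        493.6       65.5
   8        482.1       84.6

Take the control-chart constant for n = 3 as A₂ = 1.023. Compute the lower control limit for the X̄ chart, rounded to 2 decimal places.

X̄̄ = (497.2 + 494.8 + 497.1 + 500.8 + 493.9 + 513.7 + 493.6 + 482.1) / 8 = 3973.2000 / 8 = 496.6500
R̄ = (41.8 + 56.8 + 42.8 + 55.7 + 48.7 + 34.6 + 65.5 + 84.6) / 8 = 430.5000 / 8 = 53.8125
LCL = X̄̄ − A₂·R̄ = 496.6500 − 1.023 × 53.8125 = 441.5998

441.60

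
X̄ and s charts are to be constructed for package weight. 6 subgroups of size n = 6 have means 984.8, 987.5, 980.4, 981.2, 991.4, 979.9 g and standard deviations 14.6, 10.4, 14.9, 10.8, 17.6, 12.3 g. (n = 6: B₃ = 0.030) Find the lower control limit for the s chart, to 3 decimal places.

0.403

s̄ = (14.6 + 10.4 + 14.9 + 10.8 + 17.6 + 12.3) / 6 = 13.4333
LCL_s = B₃·s̄ = 0.030 × 13.4333 = 0.4030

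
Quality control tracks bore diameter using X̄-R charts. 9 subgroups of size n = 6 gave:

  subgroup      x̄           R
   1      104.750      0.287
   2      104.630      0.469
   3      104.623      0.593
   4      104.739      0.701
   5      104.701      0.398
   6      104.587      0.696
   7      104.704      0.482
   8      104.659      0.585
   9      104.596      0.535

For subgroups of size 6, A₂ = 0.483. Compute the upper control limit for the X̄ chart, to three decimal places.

104.920

X̄̄ = (104.750 + 104.630 + 104.623 + 104.739 + 104.701 + 104.587 + 104.704 + 104.659 + 104.596) / 9 = 941.9890 / 9 = 104.6654
R̄ = (0.287 + 0.469 + 0.593 + 0.701 + 0.398 + 0.696 + 0.482 + 0.585 + 0.535) / 9 = 4.7460 / 9 = 0.5273
UCL = X̄̄ + A₂·R̄ = 104.6654 + 0.483 × 0.5273 = 104.9201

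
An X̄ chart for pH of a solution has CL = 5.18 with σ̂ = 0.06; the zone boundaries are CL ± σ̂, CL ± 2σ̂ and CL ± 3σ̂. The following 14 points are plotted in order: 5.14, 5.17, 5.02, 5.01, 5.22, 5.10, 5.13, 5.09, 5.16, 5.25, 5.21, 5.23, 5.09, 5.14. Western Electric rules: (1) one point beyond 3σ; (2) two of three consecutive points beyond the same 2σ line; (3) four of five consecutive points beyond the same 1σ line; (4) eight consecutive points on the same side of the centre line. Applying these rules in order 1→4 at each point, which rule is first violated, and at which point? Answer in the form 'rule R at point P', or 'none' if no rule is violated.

Zone of each point (C = within 1σ̂, B = 1σ̂–2σ̂, A = 2σ̂–3σ̂, * = beyond 3σ̂; sign = side of CL): 1:-C, 2:-C, 3:-A, 4:-A, 5:+C, 6:-B, 7:-C, 8:-B, 9:-C, 10:+B, 11:+C, 12:+C, 13:-B, 14:-C
Rule 2 (two of three consecutive points beyond the same 2σ limit) is satisfied at point 4.

rule 2 at point 4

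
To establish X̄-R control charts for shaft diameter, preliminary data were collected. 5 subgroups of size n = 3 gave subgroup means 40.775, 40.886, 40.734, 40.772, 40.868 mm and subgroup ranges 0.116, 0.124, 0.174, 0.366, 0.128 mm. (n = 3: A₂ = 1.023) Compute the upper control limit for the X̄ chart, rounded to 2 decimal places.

X̄̄ = (40.775 + 40.886 + 40.734 + 40.772 + 40.868) / 5 = 204.0350 / 5 = 40.8070
R̄ = (0.116 + 0.124 + 0.174 + 0.366 + 0.128) / 5 = 0.9080 / 5 = 0.1816
UCL = X̄̄ + A₂·R̄ = 40.8070 + 1.023 × 0.1816 = 40.9928

40.99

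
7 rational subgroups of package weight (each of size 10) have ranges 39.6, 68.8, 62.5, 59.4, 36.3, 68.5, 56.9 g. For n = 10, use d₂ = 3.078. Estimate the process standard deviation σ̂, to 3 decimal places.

R̄ = (39.6 + 68.8 + 62.5 + 59.4 + 36.3 + 68.5 + 56.9) / 7 = 56.0000
σ̂ = R̄ / d₂ = 56.0000 / 3.078 = 18.1936

18.194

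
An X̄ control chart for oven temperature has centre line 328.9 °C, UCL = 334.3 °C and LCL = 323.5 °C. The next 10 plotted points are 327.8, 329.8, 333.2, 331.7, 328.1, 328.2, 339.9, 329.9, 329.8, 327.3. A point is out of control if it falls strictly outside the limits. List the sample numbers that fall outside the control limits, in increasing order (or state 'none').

Compare each point to [323.5, 334.3]: sample 7 = 339.9 > UCL.

7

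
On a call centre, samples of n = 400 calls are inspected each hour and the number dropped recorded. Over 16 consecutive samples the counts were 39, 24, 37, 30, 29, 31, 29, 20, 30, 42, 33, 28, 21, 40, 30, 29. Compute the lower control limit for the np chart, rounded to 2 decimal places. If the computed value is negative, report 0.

p̄ = Σdᵢ / (k·n) = 492 / (16 × 400) = 0.07687
LCL = np̄ − 3·√(np̄(1−p̄)) = 30.7500 − 3 × 5.3279 = 14.7664

14.77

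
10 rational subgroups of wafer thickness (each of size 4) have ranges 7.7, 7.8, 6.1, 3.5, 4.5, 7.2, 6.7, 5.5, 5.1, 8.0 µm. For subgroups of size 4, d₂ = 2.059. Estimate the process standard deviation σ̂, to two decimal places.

3.02

R̄ = (7.7 + 7.8 + 6.1 + 3.5 + 4.5 + 7.2 + 6.7 + 5.5 + 5.1 + 8.0) / 10 = 6.2100
σ̂ = R̄ / d₂ = 6.2100 / 2.059 = 3.0160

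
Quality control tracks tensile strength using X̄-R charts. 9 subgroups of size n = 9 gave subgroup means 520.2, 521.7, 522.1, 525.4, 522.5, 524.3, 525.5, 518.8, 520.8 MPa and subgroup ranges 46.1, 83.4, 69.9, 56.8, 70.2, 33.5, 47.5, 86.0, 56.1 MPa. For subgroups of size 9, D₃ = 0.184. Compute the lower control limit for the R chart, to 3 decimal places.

R̄ = (46.1 + 83.4 + 69.9 + 56.8 + 70.2 + 33.5 + 47.5 + 86.0 + 56.1) / 9 = 549.5000 / 9 = 61.0556
LCL_R = D₃·R̄ = 0.184 × 61.0556 = 11.2342

11.234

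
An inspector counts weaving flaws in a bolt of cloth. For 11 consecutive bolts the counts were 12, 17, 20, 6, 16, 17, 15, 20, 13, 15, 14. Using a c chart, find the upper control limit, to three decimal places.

26.619

c̄ = (12 + 17 + 20 + 6 + 16 + 17 + 15 + 20 + 13 + 15 + 14) / 11 = 165 / 11 = 15.0000
UCL = c̄ + 3√c̄ = 15.0000 + 3 × √15.0000 = 15.0000 + 3 × 3.8730 = 26.6190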